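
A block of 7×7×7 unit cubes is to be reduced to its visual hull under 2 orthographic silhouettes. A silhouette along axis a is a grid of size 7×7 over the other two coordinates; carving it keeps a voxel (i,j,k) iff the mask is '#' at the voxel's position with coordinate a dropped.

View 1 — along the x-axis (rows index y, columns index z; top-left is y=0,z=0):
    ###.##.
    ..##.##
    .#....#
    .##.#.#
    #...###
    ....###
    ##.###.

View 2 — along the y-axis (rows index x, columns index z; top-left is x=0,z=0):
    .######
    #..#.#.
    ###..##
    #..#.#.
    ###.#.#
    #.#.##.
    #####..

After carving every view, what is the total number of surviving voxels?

start: 7×7×7 = 343 voxels
carve view 1 (along x, YZ-mask fill 27/49): 189 voxels remain
carve view 2 (along y, XZ-mask fill 31/49): 117 voxels remain

remaining voxels: 117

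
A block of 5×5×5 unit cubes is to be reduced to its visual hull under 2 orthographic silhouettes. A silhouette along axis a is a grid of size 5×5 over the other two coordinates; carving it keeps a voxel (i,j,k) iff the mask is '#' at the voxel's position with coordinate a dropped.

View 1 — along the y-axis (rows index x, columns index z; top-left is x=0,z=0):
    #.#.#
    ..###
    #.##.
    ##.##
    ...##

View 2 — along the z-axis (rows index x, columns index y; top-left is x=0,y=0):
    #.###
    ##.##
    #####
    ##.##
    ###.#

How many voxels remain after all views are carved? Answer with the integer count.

remaining voxels: 63

before carving: 125 voxels (5×5×5)
carve view 1 (along y, XZ-mask fill 15/25): 75 voxels remain
carve view 2 (along z, XY-mask fill 21/25): 63 voxels remain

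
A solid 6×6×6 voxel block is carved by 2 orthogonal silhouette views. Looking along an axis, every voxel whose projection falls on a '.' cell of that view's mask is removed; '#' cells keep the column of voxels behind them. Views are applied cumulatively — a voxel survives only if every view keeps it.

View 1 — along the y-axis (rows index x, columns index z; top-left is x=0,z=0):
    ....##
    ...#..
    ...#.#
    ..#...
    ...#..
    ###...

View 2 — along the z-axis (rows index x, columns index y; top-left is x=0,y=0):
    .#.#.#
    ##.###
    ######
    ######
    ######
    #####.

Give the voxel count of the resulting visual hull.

voxel count = 50

initial block: 6^3 = 216
V1 y: intersect with XZ mask (10 set) -- 60 left
V2 z: intersect with XY mask (31 set) -- 50 left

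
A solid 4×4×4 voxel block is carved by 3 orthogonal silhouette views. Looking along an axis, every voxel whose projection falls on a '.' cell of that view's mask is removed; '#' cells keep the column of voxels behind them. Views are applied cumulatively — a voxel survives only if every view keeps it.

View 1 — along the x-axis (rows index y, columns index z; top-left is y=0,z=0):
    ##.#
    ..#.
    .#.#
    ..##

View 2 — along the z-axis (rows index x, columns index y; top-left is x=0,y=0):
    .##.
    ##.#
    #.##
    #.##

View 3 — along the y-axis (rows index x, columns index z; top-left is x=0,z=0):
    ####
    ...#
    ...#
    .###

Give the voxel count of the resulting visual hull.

full grid |V| = 64
step 1: project along x, AND mask (8/16) → |grid| = 32
step 2: project along z, AND mask (11/16) → |grid| = 23
step 3: project along y, AND mask (9/16) → |grid| = 14

|visual hull| = 14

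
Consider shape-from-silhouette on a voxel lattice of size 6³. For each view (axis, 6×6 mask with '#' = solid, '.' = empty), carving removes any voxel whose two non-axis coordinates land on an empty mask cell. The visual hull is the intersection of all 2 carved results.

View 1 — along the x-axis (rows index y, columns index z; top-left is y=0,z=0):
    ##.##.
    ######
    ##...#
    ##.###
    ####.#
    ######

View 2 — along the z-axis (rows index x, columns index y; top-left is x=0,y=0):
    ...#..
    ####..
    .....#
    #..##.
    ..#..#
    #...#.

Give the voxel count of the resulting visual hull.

initial block: 6^3 = 216
after view 1 [x-axis, 29 of 36 cells solid] → remaining = 174
after view 2 [z-axis, 13 of 36 cells solid] → remaining = 61

remaining voxels: 61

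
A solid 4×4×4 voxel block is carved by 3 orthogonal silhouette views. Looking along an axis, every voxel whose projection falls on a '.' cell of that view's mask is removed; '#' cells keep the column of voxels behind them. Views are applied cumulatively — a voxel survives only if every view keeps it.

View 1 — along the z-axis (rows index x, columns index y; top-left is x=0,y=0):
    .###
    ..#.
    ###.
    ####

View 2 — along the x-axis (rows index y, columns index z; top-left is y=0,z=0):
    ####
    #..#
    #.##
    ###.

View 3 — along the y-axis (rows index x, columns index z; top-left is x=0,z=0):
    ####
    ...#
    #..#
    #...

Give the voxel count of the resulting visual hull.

19 voxels

full grid |V| = 64
step 1: project along z, AND mask (11/16) → |grid| = 44
step 2: project along x, AND mask (12/16) → |grid| = 32
step 3: project along y, AND mask (8/16) → |grid| = 19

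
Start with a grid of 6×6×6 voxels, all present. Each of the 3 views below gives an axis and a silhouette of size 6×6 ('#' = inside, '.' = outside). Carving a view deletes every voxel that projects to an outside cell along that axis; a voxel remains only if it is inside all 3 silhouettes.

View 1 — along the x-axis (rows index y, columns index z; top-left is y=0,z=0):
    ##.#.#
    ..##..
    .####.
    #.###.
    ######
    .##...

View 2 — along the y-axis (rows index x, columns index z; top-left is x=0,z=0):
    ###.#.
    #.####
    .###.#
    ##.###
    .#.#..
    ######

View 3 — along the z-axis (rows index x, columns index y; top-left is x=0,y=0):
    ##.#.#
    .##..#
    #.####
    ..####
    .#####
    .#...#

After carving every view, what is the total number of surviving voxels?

full grid |V| = 216
carve view 1 (along x, YZ-mask fill 22/36): 132 voxels remain
carve view 2 (along y, XZ-mask fill 26/36): 97 voxels remain
carve view 3 (along z, XY-mask fill 23/36): 51 voxels remain

|visual hull| = 51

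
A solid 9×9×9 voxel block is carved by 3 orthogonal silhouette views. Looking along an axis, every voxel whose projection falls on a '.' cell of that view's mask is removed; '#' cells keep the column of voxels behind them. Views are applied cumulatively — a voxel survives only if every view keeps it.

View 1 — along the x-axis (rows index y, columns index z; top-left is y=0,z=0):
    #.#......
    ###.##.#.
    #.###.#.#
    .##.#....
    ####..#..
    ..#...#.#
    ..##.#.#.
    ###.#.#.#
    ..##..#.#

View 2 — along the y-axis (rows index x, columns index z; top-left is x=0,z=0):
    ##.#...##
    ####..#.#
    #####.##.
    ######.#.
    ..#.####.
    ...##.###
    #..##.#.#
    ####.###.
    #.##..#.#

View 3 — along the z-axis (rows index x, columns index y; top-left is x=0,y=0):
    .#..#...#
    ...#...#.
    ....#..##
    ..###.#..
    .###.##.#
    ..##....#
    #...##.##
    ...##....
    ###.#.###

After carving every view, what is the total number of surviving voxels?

full grid |V| = 729
V1 x: intersect with YZ mask (39 set) -- 351 left
V2 y: intersect with XZ mask (52 set) -- 234 left
V3 z: intersect with XY mask (35 set) -- 110 left

remaining voxels: 110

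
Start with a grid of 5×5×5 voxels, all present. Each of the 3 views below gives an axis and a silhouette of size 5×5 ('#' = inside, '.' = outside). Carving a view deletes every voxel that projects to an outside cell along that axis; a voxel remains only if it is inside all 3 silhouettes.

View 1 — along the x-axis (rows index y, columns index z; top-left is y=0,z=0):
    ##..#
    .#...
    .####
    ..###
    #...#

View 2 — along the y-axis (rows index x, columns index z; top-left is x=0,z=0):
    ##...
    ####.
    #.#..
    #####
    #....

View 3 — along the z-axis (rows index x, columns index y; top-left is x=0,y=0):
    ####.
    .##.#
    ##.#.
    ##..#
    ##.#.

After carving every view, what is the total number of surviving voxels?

remaining voxels: 18

initial block: 5^3 = 125
  1. axis=0 (YZ plane), |mask|=13  ⇒  voxels=65
  2. axis=1 (XZ plane), |mask|=14  ⇒  voxels=33
  3. axis=2 (XY plane), |mask|=16  ⇒  voxels=18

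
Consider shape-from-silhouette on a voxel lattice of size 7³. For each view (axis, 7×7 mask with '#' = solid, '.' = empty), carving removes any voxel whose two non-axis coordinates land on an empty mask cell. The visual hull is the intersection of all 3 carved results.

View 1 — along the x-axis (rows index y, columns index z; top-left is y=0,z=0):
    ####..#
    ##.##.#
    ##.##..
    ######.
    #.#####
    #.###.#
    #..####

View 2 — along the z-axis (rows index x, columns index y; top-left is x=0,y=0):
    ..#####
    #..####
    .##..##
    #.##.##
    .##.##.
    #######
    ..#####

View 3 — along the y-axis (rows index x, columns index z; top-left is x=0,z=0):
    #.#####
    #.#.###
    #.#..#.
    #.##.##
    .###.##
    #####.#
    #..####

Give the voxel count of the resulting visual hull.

initial block: 7^3 = 343
  1. axis=0 (YZ plane), |mask|=36  ⇒  voxels=252
  2. axis=2 (XY plane), |mask|=35  ⇒  voxels=179
  3. axis=1 (XZ plane), |mask|=35  ⇒  voxels=134

134 voxels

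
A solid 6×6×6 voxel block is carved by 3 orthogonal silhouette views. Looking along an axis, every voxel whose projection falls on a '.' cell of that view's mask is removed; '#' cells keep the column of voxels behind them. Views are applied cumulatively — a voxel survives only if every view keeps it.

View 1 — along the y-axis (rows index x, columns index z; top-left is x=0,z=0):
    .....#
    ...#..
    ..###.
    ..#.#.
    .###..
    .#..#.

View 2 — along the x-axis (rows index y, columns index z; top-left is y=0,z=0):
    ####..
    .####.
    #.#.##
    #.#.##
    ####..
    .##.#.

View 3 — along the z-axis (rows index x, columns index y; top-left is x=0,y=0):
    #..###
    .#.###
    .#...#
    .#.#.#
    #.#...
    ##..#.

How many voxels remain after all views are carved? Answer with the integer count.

|visual hull| = 22

start: 6×6×6 = 216 voxels
V1 y: intersect with XZ mask (12 set) -- 72 left
V2 x: intersect with YZ mask (23 set) -- 49 left
V3 z: intersect with XY mask (18 set) -- 22 left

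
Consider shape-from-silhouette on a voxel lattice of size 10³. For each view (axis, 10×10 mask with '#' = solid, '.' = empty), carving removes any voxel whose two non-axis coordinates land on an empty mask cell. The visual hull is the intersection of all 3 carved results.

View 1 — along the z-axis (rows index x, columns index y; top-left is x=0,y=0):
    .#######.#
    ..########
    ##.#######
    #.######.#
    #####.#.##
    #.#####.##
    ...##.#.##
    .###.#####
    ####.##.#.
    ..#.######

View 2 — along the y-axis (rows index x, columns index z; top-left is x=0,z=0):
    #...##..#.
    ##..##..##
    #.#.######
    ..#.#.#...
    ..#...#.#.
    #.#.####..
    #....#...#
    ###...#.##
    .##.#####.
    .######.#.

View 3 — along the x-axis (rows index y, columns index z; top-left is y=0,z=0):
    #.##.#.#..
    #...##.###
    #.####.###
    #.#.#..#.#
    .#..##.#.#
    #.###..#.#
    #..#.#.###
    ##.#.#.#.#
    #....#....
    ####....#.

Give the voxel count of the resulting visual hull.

before carving: 1000 voxels (10×10×10)
[1] z-view keeps 76 columns → grid now 760
[2] y-view keeps 53 columns → grid now 409
[3] x-view keeps 54 columns → grid now 209

|visual hull| = 209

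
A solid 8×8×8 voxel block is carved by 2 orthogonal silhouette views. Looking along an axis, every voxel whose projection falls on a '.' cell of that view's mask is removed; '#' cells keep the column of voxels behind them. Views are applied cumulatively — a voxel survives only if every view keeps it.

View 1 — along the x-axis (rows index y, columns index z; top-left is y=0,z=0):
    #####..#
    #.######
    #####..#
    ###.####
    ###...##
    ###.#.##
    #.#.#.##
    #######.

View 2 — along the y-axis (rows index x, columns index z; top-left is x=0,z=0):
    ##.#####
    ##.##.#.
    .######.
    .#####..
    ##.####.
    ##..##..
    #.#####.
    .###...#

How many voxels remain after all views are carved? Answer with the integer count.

253 voxels

before carving: 512 voxels (8×8×8)
V1 x: intersect with YZ mask (49 set) -- 392 left
V2 y: intersect with XZ mask (43 set) -- 253 left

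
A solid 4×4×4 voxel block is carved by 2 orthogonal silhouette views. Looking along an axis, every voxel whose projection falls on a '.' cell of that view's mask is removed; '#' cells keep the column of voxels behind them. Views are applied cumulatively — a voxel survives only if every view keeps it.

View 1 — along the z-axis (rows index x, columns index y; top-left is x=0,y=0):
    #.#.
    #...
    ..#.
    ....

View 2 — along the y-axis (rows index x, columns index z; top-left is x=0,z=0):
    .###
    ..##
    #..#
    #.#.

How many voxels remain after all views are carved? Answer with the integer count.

start: 4×4×4 = 64 voxels
carve view 1 (along z, XY-mask fill 4/16): 16 voxels remain
carve view 2 (along y, XZ-mask fill 9/16): 10 voxels remain

10 voxels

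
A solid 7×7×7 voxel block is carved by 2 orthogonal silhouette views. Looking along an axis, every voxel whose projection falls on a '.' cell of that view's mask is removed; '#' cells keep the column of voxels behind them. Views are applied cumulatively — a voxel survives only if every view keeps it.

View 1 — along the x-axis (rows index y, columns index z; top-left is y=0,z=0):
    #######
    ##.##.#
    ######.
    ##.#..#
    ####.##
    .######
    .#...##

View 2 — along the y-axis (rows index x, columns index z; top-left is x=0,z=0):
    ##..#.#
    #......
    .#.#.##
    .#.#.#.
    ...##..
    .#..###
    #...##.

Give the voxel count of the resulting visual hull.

full grid |V| = 343
after view 1 [x-axis, 37 of 49 cells solid] → remaining = 259
after view 2 [y-axis, 21 of 49 cells solid] → remaining = 115

voxel count = 115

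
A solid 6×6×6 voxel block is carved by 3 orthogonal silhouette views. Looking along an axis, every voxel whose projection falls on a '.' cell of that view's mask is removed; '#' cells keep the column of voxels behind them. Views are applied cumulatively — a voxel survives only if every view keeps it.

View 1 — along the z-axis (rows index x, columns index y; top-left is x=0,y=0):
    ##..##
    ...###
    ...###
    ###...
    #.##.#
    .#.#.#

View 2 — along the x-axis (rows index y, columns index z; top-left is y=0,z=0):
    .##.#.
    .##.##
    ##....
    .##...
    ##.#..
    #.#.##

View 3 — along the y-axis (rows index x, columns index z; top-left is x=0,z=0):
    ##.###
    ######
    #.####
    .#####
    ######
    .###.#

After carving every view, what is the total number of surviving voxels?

full grid |V| = 216
[1] z-view keeps 20 columns → grid now 120
[2] x-view keeps 18 columns → grid now 62
[3] y-view keeps 31 columns → grid now 53

voxel count = 53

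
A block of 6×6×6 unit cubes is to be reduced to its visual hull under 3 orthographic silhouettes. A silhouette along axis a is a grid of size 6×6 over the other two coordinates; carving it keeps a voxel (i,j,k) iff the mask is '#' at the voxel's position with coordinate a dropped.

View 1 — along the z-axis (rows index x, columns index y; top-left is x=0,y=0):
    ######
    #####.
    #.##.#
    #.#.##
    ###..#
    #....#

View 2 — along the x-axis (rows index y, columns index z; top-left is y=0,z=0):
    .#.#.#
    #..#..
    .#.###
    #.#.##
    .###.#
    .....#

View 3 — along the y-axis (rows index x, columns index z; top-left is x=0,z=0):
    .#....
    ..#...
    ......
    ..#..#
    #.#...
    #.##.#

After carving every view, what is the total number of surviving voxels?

|visual hull| = 14

start: 6×6×6 = 216 voxels
V1 z: intersect with XY mask (25 set) -- 150 left
V2 x: intersect with YZ mask (18 set) -- 73 left
V3 y: intersect with XZ mask (10 set) -- 14 left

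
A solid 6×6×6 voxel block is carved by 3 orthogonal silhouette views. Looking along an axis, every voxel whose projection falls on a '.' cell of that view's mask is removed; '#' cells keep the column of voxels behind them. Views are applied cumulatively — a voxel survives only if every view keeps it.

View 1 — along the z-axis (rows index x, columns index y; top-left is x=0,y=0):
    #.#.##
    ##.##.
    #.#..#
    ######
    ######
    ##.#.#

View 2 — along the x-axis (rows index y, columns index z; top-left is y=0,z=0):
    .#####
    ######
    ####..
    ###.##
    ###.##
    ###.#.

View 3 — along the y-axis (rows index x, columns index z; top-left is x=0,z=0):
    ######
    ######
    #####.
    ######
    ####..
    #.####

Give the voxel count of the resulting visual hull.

116 voxels

start: 6×6×6 = 216 voxels
V1 z: intersect with XY mask (27 set) -- 162 left
V2 x: intersect with YZ mask (29 set) -- 130 left
V3 y: intersect with XZ mask (32 set) -- 116 left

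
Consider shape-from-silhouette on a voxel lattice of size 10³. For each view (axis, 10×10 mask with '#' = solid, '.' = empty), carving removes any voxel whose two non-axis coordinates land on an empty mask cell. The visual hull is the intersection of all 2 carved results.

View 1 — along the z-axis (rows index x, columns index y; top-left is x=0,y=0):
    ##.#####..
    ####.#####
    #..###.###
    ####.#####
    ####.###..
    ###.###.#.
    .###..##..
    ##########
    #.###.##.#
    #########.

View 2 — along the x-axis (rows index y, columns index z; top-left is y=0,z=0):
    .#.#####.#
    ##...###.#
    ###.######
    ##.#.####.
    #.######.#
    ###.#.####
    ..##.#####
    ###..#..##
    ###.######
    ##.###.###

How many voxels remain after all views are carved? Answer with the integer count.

start: 10×10×10 = 1000 voxels
V1 z: intersect with XY mask (77 set) -- 770 left
V2 x: intersect with YZ mask (75 set) -- 569 left

remaining voxels: 569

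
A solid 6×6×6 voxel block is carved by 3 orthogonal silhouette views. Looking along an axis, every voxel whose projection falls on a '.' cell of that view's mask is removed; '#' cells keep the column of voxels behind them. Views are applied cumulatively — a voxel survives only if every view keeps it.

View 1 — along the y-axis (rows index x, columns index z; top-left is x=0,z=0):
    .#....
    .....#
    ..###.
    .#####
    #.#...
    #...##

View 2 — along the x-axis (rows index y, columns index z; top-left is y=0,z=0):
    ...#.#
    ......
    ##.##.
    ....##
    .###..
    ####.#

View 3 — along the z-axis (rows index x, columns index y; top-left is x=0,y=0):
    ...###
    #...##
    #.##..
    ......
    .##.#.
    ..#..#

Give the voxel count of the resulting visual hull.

remaining voxels: 14

start: 6×6×6 = 216 voxels
carve view 1 (along y, XZ-mask fill 15/36): 90 voxels remain
carve view 2 (along x, YZ-mask fill 16/36): 39 voxels remain
carve view 3 (along z, XY-mask fill 14/36): 14 voxels remain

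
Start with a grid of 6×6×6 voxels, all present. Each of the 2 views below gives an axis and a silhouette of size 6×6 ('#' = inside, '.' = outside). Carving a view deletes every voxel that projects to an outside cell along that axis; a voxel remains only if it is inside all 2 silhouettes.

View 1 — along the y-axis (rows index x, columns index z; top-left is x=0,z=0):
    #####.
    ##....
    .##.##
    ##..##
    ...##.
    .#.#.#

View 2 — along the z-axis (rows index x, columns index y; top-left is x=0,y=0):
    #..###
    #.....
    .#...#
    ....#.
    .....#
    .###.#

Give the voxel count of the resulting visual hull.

voxel count = 48

initial block: 6^3 = 216
carve view 1 (along y, XZ-mask fill 20/36): 120 voxels remain
carve view 2 (along z, XY-mask fill 13/36): 48 voxels remain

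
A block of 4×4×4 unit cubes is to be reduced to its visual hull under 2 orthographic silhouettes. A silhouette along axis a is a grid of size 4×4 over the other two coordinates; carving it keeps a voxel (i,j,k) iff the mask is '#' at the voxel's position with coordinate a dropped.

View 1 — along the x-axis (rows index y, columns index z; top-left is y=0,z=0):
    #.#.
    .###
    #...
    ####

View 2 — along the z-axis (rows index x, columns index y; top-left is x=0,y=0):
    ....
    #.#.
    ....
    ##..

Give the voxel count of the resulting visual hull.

start: 4×4×4 = 64 voxels
[1] x-view keeps 10 columns → grid now 40
[2] z-view keeps 4 columns → grid now 8

voxel count = 8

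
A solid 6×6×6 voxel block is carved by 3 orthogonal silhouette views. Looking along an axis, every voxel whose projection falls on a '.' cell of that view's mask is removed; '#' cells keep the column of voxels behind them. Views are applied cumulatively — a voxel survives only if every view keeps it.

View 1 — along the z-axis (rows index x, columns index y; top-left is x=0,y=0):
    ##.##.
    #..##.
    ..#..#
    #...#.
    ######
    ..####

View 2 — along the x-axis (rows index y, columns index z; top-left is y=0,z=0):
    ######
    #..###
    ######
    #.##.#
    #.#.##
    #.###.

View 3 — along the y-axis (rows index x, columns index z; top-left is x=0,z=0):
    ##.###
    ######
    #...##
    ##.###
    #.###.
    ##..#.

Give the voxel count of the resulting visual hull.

remaining voxels: 71

before carving: 216 voxels (6×6×6)
V1 z: intersect with XY mask (21 set) -- 126 left
V2 x: intersect with YZ mask (28 set) -- 98 left
V3 y: intersect with XZ mask (26 set) -- 71 left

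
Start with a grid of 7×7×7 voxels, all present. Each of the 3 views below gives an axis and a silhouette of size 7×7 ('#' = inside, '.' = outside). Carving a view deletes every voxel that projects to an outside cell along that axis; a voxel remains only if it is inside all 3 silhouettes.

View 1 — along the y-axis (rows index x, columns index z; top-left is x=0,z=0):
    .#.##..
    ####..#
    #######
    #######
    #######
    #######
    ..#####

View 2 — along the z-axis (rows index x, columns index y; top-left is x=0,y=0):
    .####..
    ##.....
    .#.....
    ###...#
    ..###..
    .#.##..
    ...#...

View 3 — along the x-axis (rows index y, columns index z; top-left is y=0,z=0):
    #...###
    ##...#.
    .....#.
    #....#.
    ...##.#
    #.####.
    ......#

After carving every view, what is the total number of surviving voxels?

full grid |V| = 343
after view 1 [y-axis, 41 of 49 cells solid] → remaining = 287
after view 2 [z-axis, 18 of 49 cells solid] → remaining = 104
after view 3 [x-axis, 19 of 49 cells solid] → remaining = 34

|visual hull| = 34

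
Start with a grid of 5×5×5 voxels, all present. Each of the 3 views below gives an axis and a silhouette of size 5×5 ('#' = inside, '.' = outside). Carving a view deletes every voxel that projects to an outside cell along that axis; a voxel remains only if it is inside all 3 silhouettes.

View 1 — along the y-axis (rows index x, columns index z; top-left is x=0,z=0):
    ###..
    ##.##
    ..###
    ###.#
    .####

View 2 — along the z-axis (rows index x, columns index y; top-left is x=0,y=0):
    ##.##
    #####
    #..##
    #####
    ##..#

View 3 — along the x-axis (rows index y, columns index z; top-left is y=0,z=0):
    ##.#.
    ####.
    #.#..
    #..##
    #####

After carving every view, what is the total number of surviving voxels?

remaining voxels: 51

initial block: 5^3 = 125
[1] y-view keeps 18 columns → grid now 90
[2] z-view keeps 20 columns → grid now 73
[3] x-view keeps 17 columns → grid now 51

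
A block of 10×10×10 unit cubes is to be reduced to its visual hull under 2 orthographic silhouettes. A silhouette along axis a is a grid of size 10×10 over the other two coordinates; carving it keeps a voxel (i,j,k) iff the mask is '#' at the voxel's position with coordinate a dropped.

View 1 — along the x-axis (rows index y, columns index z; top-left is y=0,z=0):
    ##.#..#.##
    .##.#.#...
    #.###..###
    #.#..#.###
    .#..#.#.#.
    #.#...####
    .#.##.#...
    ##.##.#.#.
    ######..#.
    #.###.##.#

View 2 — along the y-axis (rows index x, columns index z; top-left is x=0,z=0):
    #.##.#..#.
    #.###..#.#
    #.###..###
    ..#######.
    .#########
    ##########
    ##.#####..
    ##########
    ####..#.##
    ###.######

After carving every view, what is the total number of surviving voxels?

remaining voxels: 442

full grid |V| = 1000
carve view 1 (along x, YZ-mask fill 57/100): 570 voxels remain
carve view 2 (along y, XZ-mask fill 77/100): 442 voxels remain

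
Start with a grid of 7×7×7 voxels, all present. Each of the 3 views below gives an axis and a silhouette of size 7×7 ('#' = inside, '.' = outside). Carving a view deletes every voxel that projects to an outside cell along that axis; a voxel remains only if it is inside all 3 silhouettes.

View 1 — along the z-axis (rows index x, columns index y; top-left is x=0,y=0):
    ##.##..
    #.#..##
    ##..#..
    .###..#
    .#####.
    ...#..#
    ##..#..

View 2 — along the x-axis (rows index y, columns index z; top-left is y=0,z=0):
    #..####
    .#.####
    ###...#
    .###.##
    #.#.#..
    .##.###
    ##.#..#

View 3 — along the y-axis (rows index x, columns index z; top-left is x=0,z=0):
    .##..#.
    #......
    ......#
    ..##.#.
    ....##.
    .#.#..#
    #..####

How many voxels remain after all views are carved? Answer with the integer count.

start: 7×7×7 = 343 voxels
V1 z: intersect with XY mask (25 set) -- 175 left
V2 x: intersect with YZ mask (31 set) -- 111 left
V3 y: intersect with XZ mask (18 set) -- 42 left

remaining voxels: 42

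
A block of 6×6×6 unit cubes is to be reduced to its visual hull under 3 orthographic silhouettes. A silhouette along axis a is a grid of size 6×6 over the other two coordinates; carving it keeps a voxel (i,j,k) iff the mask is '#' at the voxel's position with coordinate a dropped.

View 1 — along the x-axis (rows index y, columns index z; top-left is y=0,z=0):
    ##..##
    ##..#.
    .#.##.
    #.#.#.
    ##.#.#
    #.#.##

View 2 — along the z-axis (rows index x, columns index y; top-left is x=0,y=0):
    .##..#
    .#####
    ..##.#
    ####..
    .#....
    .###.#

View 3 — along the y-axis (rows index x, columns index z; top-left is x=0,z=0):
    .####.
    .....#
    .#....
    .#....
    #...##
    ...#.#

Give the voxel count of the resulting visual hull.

full grid |V| = 216
step 1: project along x, AND mask (21/36) → |grid| = 126
step 2: project along z, AND mask (20/36) → |grid| = 66
step 3: project along y, AND mask (12/36) → |grid| = 17

17 voxels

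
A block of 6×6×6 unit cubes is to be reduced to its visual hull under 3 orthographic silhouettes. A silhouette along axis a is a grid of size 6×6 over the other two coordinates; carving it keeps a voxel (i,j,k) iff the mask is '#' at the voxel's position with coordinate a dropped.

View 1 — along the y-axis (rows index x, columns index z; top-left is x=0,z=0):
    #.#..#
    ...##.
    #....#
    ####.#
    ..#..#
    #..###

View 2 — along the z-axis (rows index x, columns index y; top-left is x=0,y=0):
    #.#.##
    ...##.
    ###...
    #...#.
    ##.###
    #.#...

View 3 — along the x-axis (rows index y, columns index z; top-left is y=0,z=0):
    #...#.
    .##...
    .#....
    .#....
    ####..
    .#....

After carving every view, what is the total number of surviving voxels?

initial block: 6^3 = 216
step 1: project along y, AND mask (18/36) → |grid| = 108
step 2: project along z, AND mask (18/36) → |grid| = 50
step 3: project along x, AND mask (11/36) → |grid| = 14

voxel count = 14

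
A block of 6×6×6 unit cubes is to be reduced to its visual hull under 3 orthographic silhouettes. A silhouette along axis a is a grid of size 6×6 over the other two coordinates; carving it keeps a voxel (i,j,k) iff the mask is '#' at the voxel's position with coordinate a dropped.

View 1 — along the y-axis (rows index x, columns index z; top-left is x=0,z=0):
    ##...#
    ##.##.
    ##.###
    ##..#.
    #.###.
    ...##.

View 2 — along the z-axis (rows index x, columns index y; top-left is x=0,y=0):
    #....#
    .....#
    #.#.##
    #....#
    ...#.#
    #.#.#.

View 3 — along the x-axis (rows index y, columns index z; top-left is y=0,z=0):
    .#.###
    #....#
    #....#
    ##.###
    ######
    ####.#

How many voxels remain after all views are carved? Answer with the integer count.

|visual hull| = 37

before carving: 216 voxels (6×6×6)
after view 1 [y-axis, 21 of 36 cells solid] → remaining = 126
after view 2 [z-axis, 14 of 36 cells solid] → remaining = 50
after view 3 [x-axis, 24 of 36 cells solid] → remaining = 37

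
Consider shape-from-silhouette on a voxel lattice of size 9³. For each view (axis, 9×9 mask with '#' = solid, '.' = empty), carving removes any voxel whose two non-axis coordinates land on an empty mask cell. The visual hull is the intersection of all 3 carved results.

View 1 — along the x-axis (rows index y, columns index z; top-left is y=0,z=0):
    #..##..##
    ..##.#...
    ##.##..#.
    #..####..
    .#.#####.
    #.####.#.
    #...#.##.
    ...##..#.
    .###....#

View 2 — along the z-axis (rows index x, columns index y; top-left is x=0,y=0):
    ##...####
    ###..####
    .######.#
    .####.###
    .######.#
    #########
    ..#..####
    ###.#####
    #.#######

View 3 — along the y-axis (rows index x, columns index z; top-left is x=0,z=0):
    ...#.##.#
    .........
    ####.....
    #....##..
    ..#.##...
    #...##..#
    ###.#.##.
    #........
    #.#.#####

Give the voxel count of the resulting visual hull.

before carving: 729 voxels (9×9×9)
  1. axis=0 (YZ plane), |mask|=41  ⇒  voxels=369
  2. axis=2 (XY plane), |mask|=64  ⇒  voxels=288
  3. axis=1 (XZ plane), |mask|=32  ⇒  voxels=113

113 voxels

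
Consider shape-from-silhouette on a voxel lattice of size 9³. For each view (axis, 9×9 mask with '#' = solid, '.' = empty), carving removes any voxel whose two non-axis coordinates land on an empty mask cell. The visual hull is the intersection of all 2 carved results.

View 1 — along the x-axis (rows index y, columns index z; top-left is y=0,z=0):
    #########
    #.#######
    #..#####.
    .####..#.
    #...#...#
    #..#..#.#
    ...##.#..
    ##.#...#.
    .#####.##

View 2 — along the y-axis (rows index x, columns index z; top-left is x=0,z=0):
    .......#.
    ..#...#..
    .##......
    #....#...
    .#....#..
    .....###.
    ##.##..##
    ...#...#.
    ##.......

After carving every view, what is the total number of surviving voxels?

voxel count = 117

start: 9×9×9 = 729 voxels
  1. axis=0 (YZ plane), |mask|=49  ⇒  voxels=441
  2. axis=1 (XZ plane), |mask|=22  ⇒  voxels=117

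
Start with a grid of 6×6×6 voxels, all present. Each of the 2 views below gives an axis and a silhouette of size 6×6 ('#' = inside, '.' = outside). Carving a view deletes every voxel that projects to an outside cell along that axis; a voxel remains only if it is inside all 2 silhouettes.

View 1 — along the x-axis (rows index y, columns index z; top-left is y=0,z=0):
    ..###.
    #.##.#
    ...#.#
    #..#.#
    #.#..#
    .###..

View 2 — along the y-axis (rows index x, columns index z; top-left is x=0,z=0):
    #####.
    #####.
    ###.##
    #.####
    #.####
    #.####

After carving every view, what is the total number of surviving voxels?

voxel count = 92

start: 6×6×6 = 216 voxels
[1] x-view keeps 18 columns → grid now 108
[2] y-view keeps 30 columns → grid now 92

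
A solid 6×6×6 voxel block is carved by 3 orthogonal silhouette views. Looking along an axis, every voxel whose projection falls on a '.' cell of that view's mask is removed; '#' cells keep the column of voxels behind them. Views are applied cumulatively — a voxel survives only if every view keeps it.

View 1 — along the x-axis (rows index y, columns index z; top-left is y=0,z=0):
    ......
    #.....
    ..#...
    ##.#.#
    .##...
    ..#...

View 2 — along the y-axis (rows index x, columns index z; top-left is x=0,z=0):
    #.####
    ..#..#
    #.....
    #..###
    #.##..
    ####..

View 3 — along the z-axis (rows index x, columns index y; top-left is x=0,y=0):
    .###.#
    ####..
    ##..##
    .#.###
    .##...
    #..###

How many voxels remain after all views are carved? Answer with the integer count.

voxel count = 21

initial block: 6^3 = 216
[1] x-view keeps 9 columns → grid now 54
[2] y-view keeps 19 columns → grid now 31
[3] z-view keeps 22 columns → grid now 21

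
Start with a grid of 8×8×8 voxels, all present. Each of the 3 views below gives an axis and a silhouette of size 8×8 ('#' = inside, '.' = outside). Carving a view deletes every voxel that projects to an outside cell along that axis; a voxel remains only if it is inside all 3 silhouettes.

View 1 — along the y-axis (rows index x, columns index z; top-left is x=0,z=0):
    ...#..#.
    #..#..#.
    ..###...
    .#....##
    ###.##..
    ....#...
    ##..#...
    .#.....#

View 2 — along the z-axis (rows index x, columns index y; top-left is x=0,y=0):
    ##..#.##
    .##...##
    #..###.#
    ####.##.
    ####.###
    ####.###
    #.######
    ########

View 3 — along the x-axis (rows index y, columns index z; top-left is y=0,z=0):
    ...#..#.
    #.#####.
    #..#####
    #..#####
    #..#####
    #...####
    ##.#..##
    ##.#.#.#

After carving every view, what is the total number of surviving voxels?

initial block: 8^3 = 512
  1. axis=1 (XZ plane), |mask|=22  ⇒  voxels=176
  2. axis=2 (XY plane), |mask|=49  ⇒  voxels=134
  3. axis=0 (YZ plane), |mask|=41  ⇒  voxels=80

|visual hull| = 80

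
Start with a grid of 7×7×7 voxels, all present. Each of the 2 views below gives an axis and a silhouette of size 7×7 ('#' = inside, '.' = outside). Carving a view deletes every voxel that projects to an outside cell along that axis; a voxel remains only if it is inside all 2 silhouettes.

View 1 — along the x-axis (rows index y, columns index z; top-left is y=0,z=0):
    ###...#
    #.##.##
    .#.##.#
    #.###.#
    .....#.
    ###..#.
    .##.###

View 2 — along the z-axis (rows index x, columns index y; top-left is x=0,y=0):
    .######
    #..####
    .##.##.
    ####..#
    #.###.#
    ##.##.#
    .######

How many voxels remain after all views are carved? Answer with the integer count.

start: 7×7×7 = 343 voxels
carve view 1 (along x, YZ-mask fill 28/49): 196 voxels remain
carve view 2 (along z, XY-mask fill 36/49): 143 voxels remain

|visual hull| = 143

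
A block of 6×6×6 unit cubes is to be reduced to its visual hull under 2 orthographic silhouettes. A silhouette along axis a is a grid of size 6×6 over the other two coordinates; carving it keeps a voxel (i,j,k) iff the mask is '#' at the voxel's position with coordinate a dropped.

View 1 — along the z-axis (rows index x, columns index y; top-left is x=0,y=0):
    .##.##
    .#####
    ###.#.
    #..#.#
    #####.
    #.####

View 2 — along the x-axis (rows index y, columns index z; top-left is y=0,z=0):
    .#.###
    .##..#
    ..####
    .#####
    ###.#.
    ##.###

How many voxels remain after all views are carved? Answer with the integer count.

108 voxels

full grid |V| = 216
[1] z-view keeps 26 columns → grid now 156
[2] x-view keeps 25 columns → grid now 108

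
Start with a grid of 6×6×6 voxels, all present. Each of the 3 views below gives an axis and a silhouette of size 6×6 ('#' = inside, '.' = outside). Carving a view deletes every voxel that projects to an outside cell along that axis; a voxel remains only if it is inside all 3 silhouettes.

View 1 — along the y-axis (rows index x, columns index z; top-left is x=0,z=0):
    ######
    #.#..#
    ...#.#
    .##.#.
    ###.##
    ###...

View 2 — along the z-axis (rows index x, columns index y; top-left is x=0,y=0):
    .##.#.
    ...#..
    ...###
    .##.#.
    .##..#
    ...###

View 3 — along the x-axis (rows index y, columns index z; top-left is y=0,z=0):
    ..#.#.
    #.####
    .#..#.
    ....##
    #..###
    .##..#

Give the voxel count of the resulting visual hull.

initial block: 6^3 = 216
  1. axis=1 (XZ plane), |mask|=22  ⇒  voxels=132
  2. axis=2 (XY plane), |mask|=16  ⇒  voxels=60
  3. axis=0 (YZ plane), |mask|=18  ⇒  voxels=33

33 voxels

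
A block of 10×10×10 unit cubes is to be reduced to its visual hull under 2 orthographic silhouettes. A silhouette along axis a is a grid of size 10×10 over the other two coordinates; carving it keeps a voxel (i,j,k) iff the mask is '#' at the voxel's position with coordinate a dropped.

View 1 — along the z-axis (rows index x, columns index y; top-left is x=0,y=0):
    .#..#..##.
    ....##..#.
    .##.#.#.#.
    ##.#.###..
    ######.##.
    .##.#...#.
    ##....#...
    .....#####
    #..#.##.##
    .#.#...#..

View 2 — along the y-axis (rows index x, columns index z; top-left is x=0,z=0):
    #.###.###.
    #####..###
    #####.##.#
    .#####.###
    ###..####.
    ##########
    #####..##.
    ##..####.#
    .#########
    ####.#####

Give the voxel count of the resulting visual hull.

initial block: 10^3 = 1000
[1] z-view keeps 47 columns → grid now 470
[2] y-view keeps 80 columns → grid now 373

voxel count = 373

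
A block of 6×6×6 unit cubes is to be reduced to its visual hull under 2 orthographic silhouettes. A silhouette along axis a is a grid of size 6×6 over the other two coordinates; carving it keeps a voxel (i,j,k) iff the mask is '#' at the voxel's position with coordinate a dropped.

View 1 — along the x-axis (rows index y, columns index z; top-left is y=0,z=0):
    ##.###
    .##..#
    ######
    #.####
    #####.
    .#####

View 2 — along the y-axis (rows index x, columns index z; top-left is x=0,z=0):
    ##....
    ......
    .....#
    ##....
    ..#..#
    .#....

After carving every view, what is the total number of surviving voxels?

|visual hull| = 38

full grid |V| = 216
[1] x-view keeps 29 columns → grid now 174
[2] y-view keeps 8 columns → grid now 38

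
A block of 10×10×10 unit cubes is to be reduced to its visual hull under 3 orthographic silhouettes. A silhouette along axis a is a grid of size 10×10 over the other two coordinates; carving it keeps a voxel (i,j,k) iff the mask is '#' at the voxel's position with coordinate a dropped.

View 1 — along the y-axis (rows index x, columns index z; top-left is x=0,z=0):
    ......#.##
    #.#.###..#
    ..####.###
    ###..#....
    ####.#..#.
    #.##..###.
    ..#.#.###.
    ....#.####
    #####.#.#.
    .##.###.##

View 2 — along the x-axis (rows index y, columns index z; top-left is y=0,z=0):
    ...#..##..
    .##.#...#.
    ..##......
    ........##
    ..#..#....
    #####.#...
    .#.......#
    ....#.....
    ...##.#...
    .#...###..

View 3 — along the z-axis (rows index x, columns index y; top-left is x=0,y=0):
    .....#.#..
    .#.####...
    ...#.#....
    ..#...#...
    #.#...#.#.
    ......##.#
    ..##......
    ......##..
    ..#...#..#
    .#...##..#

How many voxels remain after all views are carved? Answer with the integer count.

voxel count = 47

before carving: 1000 voxels (10×10×10)
V1 y: intersect with XZ mask (56 set) -- 560 left
V2 x: intersect with YZ mask (29 set) -- 165 left
V3 z: intersect with XY mask (29 set) -- 47 left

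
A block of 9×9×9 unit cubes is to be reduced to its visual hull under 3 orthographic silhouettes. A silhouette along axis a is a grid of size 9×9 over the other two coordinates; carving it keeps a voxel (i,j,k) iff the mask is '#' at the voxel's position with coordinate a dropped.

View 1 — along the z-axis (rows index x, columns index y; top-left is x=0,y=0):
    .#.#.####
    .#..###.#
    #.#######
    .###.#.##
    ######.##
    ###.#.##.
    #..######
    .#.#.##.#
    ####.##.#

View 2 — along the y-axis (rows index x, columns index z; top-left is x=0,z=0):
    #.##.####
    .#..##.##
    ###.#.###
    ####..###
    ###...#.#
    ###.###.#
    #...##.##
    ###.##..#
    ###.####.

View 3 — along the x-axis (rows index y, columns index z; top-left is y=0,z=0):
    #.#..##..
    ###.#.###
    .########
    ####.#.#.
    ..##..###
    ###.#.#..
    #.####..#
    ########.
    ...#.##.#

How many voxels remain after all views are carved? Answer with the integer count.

full grid |V| = 729
V1 z: intersect with XY mask (58 set) -- 522 left
V2 y: intersect with XZ mask (56 set) -- 361 left
V3 x: intersect with YZ mask (53 set) -- 234 left

234 voxels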